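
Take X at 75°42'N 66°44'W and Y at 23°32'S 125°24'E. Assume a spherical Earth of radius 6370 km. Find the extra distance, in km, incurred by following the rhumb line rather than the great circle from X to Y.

Great circle: cos σ = sin φ₁ sin φ₂ + cos φ₁ cos φ₂ cos Δλ,  σ = 2.2247 rad → d_gc = 14171.5 km
Rhumb line: Δψ = -2.4987, q = Δφ/Δψ = 0.6931, d_rh = R√(Δφ²+q²Δλ²) = 17001.7 km
Excess = 17001.7 − 14171.5 = 2830.2 ≈ 2830 km

2830 km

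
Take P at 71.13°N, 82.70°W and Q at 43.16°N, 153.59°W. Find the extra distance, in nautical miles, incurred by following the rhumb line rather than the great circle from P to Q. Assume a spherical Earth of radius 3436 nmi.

Great circle: cos σ = sin φ₁ sin φ₂ + cos φ₁ cos φ₂ cos Δλ,  σ = 0.7605 rad → d_gc = 2613.0 nmi
Rhumb line: Δψ = -0.9580, q = Δφ/Δψ = 0.5095, d_rh = R√(Δφ²+q²Δλ²) = 2739.7 nmi
Excess = 2739.7 − 2613.0 = 126.7 ≈ 127 nmi

127 nmi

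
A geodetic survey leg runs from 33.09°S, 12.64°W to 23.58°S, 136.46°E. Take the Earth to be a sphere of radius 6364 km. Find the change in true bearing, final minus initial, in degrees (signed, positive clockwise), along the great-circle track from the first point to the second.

At departure: θ₁ = atan2(sin Δλ cos φ₂, cos φ₁ sin φ₂ − sin φ₁ cos φ₂ cos Δλ) = 148.38°
At arrival: θ₂ = atan2(sin Δλ cos φ₁, −cos φ₂ sin φ₁ + sin φ₂ cos φ₁ cos Δλ) = 28.64°
Δθ = θ₂ − θ₁ = -119.7°

-119.7°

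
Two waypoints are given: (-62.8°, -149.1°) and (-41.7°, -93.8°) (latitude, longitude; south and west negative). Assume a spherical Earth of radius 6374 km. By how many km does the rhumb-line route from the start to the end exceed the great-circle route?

Great circle: cos σ = sin φ₁ sin φ₂ + cos φ₁ cos φ₂ cos Δλ,  σ = 0.6666 rad → d_gc = 4248.64 km
Rhumb line: Δψ = +0.6170, q = Δφ/Δψ = 0.5969, d_rh = R√(Δφ²+q²Δλ²) = 4358.12 km
Excess = 4358.12 − 4248.64 = 109.48 ≈ 109 km

109 km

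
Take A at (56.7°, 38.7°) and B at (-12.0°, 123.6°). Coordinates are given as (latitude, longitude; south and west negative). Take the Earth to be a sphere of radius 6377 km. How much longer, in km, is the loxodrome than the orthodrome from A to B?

236 km

Great circle: cos σ = sin φ₁ sin φ₂ + cos φ₁ cos φ₂ cos Δλ,  σ = 1.6972 rad → d_gc = 10822.8 km
Rhumb line: Δψ = -1.4181, q = Δφ/Δψ = 0.8455, d_rh = R√(Δφ²+q²Δλ²) = 11059.0 km
Excess = 11059.0 − 10822.8 = 236.2 ≈ 236 km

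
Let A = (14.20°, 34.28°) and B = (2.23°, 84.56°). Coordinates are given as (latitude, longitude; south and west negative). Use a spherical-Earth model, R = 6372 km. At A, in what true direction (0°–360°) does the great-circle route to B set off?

98.8°

N = sin Δλ·cos φ₂ = +0.7686;  D = cos φ₁ sin φ₂ − sin φ₁ cos φ₂ cos Δλ = -0.1189
initial course = atan2(N, D) = 98.80°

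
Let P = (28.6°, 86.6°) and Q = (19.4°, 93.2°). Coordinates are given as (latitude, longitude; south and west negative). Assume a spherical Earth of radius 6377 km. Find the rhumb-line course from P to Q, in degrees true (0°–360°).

Δψ = ln[tan(π/4+φ₂/2)/tan(π/4+φ₁/2)] = -0.1760
Δλ = +0.1152 rad (taken the short way round)
course = atan2(Δλ, Δψ) = 146.80°

146.8°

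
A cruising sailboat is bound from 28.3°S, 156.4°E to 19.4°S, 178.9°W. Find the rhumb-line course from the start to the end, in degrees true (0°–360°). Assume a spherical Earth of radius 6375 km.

Δψ = ln[tan(π/4+φ₂/2)/tan(π/4+φ₁/2)] = +0.1701
Δλ = +0.4311 rad (taken the short way round)
course = atan2(Δλ, Δψ) = 68.47°

68.5°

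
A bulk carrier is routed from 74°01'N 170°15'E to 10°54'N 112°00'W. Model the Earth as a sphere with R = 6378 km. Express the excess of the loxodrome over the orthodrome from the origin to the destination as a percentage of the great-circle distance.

4.4%

Great circle: σ = 1.3293 rad → d_gc = Rσ = 8478.3 km
Rhumb: Δφ = -1.1016, Δλ = +1.3570, Δψ = -1.7719, q = Δφ/Δψ = 0.6217 → d_rh = R√(Δφ²+q²Δλ²) = 8849.7 km
Excess = (8849.7 − 8478.3) / 8478.3 = 371.4 / 8478.3 = 4.38% ≈ 4.4%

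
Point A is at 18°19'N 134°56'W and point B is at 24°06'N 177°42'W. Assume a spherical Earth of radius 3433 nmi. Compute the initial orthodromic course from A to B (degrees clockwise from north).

N = sin Δλ·cos φ₂ = -0.6198;  D = cos φ₁ sin φ₂ − sin φ₁ cos φ₂ cos Δλ = +0.1770
initial course = atan2(N, D) = 285.94°

285.9°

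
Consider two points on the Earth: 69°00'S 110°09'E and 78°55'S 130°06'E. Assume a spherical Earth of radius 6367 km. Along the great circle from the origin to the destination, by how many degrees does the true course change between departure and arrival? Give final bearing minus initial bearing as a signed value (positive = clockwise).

-19.3°

Initial bearing θ₁ = atan2(sin Δλ cos φ₂, cos φ₁ sin φ₂ − sin φ₁ cos φ₂ cos Δλ) = 160.28°
Final bearing θ₂ = (initial bearing from the destination back to the start) + 180° = 141.02°
Δθ = θ₂ − θ₁ = -19.3°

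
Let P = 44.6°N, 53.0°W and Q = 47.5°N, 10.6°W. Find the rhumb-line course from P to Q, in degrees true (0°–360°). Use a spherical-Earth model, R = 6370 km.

84.4°

Meridional parts: M(φ₁)=+0.8715, M(φ₂)=+0.9445 → ΔM = +0.0730;  Δλ = +0.7400 rad
tan C = Δλ / ΔM = +10.1438 → C = 84.37°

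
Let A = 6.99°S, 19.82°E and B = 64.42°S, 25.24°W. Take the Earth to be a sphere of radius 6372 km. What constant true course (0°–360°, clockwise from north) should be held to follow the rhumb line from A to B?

210.0°

Meridional parts: M(φ₁)=-0.1223, M(φ₂)=-1.4828 → ΔM = -1.3605;  Δλ = -0.7864 rad
tan C = Δλ / ΔM = +0.5781 → C = 210.03°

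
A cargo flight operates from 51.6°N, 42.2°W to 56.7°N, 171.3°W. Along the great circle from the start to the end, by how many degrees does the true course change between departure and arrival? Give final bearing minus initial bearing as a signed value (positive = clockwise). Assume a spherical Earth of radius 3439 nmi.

At departure: θ₁ = atan2(sin Δλ cos φ₂, cos φ₁ sin φ₂ − sin φ₁ cos φ₂ cos Δλ) = 331.68°
At arrival: θ₂ = atan2(sin Δλ cos φ₁, −cos φ₂ sin φ₁ + sin φ₂ cos φ₁ cos Δλ) = 212.46°
Δθ = θ₂ − θ₁ = -119.2°

-119.2°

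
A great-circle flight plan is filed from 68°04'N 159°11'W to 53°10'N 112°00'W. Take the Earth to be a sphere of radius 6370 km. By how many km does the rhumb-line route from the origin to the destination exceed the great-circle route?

65 km

Great circle: cos σ = sin φ₁ sin φ₂ + cos φ₁ cos φ₂ cos Δλ,  σ = 0.4632 rad → d_gc = 2950.4 km
Rhumb line: Δψ = -0.5414, q = Δφ/Δψ = 0.4804, d_rh = R√(Δφ²+q²Δλ²) = 3015.6 km
Excess = 3015.6 − 2950.4 = 65.2 ≈ 65 km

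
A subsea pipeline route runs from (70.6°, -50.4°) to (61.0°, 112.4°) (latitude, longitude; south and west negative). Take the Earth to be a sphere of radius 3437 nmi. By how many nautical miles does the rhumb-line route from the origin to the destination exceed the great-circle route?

1123 nmi

Great circle: cos σ = sin φ₁ sin φ₂ + cos φ₁ cos φ₂ cos Δλ,  σ = 0.8351 rad → d_gc = 2870.1 nmi
Rhumb line: Δψ = -0.4141, q = Δφ/Δψ = 0.4046, d_rh = R√(Δφ²+q²Δλ²) = 3993.4 nmi
Excess = 3993.4 − 2870.1 = 1123.3 ≈ 1123 nmi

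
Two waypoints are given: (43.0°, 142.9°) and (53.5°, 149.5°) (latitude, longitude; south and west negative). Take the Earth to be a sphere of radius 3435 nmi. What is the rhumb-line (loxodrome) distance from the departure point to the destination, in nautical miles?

682 nmi

Δψ = ln[tan(π/4+φ₂/2)/tan(π/4+φ₁/2)] = +0.2766;  Δφ = +0.1833 rad,  Δλ = +0.1152 rad
q = Δφ/Δψ = 0.6626
d = R·√(Δφ² + q²Δλ²) = 3435·0.19852 = 682 nmi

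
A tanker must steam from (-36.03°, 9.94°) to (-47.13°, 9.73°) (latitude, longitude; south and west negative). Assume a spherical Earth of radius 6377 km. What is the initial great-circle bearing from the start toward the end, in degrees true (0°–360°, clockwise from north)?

180.7°

N = sin Δλ·cos φ₂ = -0.0025;  D = cos φ₁ sin φ₂ − sin φ₁ cos φ₂ cos Δλ = -0.1925
initial course = atan2(N, D) = 180.74°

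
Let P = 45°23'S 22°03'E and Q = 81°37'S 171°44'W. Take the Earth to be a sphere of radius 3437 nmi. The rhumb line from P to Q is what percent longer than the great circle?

34.4%

Great circle: σ = 0.9213 rad → d_gc = Rσ = 3166.6 nmi
Rhumb: Δφ = -0.6324, Δλ = +2.9010, Δψ = -1.7225, q = Δφ/Δψ = 0.3671 → d_rh = R√(Δφ²+q²Δλ²) = 4257.3 nmi
Excess = (4257.3 − 3166.6) / 3166.6 = 1090.7 / 3166.6 = 34.44% ≈ 34.4%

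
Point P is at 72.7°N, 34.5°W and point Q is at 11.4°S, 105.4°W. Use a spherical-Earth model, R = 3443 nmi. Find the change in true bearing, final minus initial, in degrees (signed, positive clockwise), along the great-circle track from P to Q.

-52.1°

Initial bearing θ₁ = atan2(sin Δλ cos φ₂, cos φ₁ sin φ₂ − sin φ₁ cos φ₂ cos Δλ) = 248.49°
Final bearing θ₂ = (initial bearing from the destination back to the start) + 180° = 196.39°
Δθ = θ₂ − θ₁ = -52.1°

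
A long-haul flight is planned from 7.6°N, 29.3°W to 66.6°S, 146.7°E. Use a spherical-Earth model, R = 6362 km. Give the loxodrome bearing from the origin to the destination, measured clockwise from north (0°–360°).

119.1°

Δψ = ln[tan(π/4+φ₂/2)/tan(π/4+φ₁/2)] = -1.7076
Δλ = +3.0718 rad (taken the short way round)
course = atan2(Δλ, Δψ) = 119.07°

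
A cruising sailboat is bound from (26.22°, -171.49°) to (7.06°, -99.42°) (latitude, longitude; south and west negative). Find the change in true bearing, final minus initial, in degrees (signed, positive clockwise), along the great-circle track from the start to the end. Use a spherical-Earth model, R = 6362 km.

At departure: θ₁ = atan2(sin Δλ cos φ₂, cos φ₁ sin φ₂ − sin φ₁ cos φ₂ cos Δλ) = 91.50°
At arrival: θ₂ = atan2(sin Δλ cos φ₁, −cos φ₂ sin φ₁ + sin φ₂ cos φ₁ cos Δλ) = 115.36°
Δθ = θ₂ − θ₁ = +23.9°

+23.9°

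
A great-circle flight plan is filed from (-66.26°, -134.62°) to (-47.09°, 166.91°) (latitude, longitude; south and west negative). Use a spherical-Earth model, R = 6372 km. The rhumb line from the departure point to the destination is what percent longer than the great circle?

Great circle: σ = 0.6202 rad → d_gc = Rσ = 3951.6 km
Rhumb: Δφ = +0.3346, Δλ = -1.0205, Δψ = +0.6258, q = Δφ/Δψ = 0.5346 → d_rh = R√(Δφ²+q²Δλ²) = 4078.1 km
Excess = (4078.1 − 3951.6) / 3951.6 = 126.5 / 3951.6 = 3.20% ≈ 3.2%

3.2%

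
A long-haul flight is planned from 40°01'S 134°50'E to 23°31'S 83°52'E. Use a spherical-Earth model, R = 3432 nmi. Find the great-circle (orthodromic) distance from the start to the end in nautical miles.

2735 nmi

Haversine: a = sin²(Δφ/2)+cos φ₁ cos φ₂ sin²(Δλ/2) = 0.15059;  σ = 2·atan2(√a,√(1−a))
σ = 45.667° → d = Rσ = 3432·0.79704 = 2735 nmi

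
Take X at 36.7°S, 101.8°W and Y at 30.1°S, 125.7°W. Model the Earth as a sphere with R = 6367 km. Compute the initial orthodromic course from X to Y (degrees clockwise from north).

281.4°

N = sin Δλ·cos φ₂ = -0.3505;  D = cos φ₁ sin φ₂ − sin φ₁ cos φ₂ cos Δλ = +0.0706
initial course = atan2(N, D) = 281.39°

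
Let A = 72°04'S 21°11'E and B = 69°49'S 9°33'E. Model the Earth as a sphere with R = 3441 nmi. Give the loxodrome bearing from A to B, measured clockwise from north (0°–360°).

Meridional parts: M(φ₁)=-1.8465, M(φ₂)=-1.7261 → ΔM = +0.1204;  Δλ = -0.2030 rad
tan C = Δλ / ΔM = -1.6864 → C = 300.67°

300.7°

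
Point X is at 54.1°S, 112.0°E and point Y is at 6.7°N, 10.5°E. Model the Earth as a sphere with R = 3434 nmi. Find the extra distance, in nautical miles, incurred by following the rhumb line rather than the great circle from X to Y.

217 nmi

Great circle: cos σ = sin φ₁ sin φ₂ + cos φ₁ cos φ₂ cos Δλ,  σ = 1.7830 rad → d_gc = 6122.8 nmi
Rhumb line: Δψ = +1.2444, q = Δφ/Δψ = 0.8528, d_rh = R√(Δφ²+q²Δλ²) = 6339.7 nmi
Excess = 6339.7 − 6122.8 = 216.9 ≈ 217 nmi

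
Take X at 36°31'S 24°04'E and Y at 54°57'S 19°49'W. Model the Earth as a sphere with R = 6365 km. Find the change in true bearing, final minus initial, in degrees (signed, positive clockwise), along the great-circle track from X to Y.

+32.6°

At departure: θ₁ = atan2(sin Δλ cos φ₂, cos φ₁ sin φ₂ − sin φ₁ cos φ₂ cos Δλ) = 224.04°
At arrival: θ₂ = atan2(sin Δλ cos φ₁, −cos φ₂ sin φ₁ + sin φ₂ cos φ₁ cos Δλ) = 256.62°
Δθ = θ₂ − θ₁ = +32.6°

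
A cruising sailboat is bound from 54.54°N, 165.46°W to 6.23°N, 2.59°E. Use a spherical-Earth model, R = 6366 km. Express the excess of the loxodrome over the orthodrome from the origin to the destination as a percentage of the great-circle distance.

23.0%

Great circle: σ = 2.0667 rad → d_gc = Rσ = 13156.6 km
Rhumb: Δφ = -0.8432, Δλ = +2.9330, Δψ = -1.0314, q = Δφ/Δψ = 0.8175 → d_rh = R√(Δφ²+q²Δλ²) = 16180.8 km
Excess = (16180.8 − 13156.6) / 13156.6 = 3024.2 / 13156.6 = 22.99% ≈ 23.0%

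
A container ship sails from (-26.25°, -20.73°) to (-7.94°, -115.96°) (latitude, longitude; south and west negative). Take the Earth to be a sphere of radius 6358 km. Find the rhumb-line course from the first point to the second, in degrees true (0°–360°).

Δψ = ln[tan(π/4+φ₂/2)/tan(π/4+φ₁/2)] = +0.3360
Δλ = -1.6621 rad (taken the short way round)
course = atan2(Δλ, Δψ) = 281.43°

281.4°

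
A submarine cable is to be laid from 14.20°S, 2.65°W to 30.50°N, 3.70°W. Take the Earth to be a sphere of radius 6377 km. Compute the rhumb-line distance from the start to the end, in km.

4976 km

Δψ = ln[tan(π/4+φ₂/2)/tan(π/4+φ₁/2)] = +0.8098;  Δφ = +0.7802 rad,  Δλ = -0.0183 rad
q = Δφ/Δψ = 0.9634
d = R·√(Δφ² + q²Δλ²) = 6377·0.78036 = 4976 km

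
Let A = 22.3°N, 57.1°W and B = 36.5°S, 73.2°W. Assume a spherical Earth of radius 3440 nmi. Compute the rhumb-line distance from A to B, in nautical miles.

3647 nmi

Rhumb course C = atan2(Δλ, Δψ) with Δψ = ln[tan(π/4+φ₂/2)/tan(π/4+φ₁/2)] = -1.0845, Δλ = -0.2810 → C = 194.53°
d = R·|Δφ| / |cos C| = 3440·1.02625 / 0.96803 = 3647 nmi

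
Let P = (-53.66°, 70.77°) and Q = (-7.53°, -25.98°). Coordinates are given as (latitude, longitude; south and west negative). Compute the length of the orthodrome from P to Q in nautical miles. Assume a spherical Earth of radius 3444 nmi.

cos σ = sin φ₁ sin φ₂ + cos φ₁ cos φ₂ cos Δλ
      = sin(-53.66°)sin(-7.53°) + cos(-53.66°)cos(-7.53°)cos(-96.75°) = 0.0365
σ = 87.908° → d = Rσ = 3444·1.53428 = 5284 nmi

5284 nmi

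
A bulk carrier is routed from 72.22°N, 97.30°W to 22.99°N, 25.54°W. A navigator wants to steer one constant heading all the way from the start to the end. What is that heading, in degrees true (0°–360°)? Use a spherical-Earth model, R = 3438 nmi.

139.0°

Meridional parts: M(φ₁)=+1.8552, M(φ₂)=+0.4125 → ΔM = -1.4428;  Δλ = +1.2524 rad
tan C = Δλ / ΔM = -0.8681 → C = 139.04°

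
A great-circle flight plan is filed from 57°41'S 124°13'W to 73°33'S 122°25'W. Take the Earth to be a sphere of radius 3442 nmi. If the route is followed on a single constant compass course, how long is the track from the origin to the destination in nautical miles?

Rhumb course C = atan2(Δλ, Δψ) with Δψ = ln[tan(π/4+φ₂/2)/tan(π/4+φ₁/2)] = -0.6954, Δλ = +0.0314 → C = 177.41°
d = R·|Δφ| / |cos C| = 3442·0.27693 / 0.99898 = 954 nmi

954 nmi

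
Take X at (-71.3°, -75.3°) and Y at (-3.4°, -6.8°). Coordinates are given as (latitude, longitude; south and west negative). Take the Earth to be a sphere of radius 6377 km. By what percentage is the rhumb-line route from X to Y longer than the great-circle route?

Great circle: σ = 1.3964 rad → d_gc = Rσ = 8905.1 km
Rhumb: Δφ = +1.1851, Δλ = +1.1956, Δψ = +1.7445, q = Δφ/Δψ = 0.6793 → d_rh = R√(Δφ²+q²Δλ²) = 9161.6 km
Excess = (9161.6 − 8905.1) / 8905.1 = 256.5 / 8905.1 = 2.88% ≈ 2.9%

2.9%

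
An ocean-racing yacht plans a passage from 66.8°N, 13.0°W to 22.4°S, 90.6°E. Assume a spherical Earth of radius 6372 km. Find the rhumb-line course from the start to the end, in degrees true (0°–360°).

Δψ = ln[tan(π/4+φ₂/2)/tan(π/4+φ₁/2)] = -1.9847
Δλ = +1.8082 rad (taken the short way round)
course = atan2(Δλ, Δψ) = 137.67°

137.7°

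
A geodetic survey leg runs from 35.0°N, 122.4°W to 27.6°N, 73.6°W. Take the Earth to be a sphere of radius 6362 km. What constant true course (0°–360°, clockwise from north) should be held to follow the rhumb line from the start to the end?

100.1°

Meridional parts: M(φ₁)=+0.6528, M(φ₂)=+0.5015 → ΔM = -0.1513;  Δλ = +0.8517 rad
tan C = Δλ / ΔM = -5.6280 → C = 100.08°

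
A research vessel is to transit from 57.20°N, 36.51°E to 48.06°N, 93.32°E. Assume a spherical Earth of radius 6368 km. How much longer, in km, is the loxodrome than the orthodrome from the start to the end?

105 km

Great circle: cos σ = sin φ₁ sin φ₂ + cos φ₁ cos φ₂ cos Δλ,  σ = 0.6033 rad → d_gc = 3842.1 km
Rhumb line: Δψ = -0.2641, q = Δφ/Δψ = 0.6041, d_rh = R√(Δφ²+q²Δλ²) = 3947.2 km
Excess = 3947.2 − 3842.1 = 105.1 ≈ 105 km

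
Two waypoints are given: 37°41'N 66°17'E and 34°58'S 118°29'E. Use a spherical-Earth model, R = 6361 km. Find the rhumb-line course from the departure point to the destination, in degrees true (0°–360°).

Meridional parts: M(φ₁)=+0.7110, M(φ₂)=-0.6521 → ΔM = -1.3631;  Δλ = +0.9111 rad
tan C = Δλ / ΔM = -0.6684 → C = 146.24°

146.2°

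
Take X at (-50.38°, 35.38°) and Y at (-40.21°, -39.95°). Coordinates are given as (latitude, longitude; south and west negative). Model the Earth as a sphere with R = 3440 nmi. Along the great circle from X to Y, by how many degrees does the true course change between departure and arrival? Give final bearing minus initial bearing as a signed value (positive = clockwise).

At departure: θ₁ = atan2(sin Δλ cos φ₂, cos φ₁ sin φ₂ − sin φ₁ cos φ₂ cos Δλ) = 250.42°
At arrival: θ₂ = atan2(sin Δλ cos φ₁, −cos φ₂ sin φ₁ + sin φ₂ cos φ₁ cos Δλ) = 308.12°
Δθ = θ₂ − θ₁ = +57.7°

+57.7°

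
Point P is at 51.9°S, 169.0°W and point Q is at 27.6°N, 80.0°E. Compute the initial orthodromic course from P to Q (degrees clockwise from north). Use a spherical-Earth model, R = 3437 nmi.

N = sin Δλ·cos φ₂ = -0.8273;  D = cos φ₁ sin φ₂ − sin φ₁ cos φ₂ cos Δλ = +0.0359
initial course = atan2(N, D) = 272.49°

272.5°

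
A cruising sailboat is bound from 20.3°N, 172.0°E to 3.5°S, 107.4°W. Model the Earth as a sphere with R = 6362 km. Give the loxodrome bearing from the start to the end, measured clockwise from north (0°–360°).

106.7°

Meridional parts: M(φ₁)=+0.3620, M(φ₂)=-0.0611 → ΔM = -0.4231;  Δλ = +1.4067 rad
tan C = Δλ / ΔM = -3.3250 → C = 106.74°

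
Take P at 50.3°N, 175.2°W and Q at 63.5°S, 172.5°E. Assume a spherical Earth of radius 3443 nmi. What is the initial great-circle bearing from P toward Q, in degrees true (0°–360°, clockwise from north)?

θ = atan2( sin Δλ·cos φ₂ ,  cos φ₁ sin φ₂ − sin φ₁ cos φ₂ cos Δλ )
  = atan2(-0.0951, -0.9071) = 185.98°

186.0°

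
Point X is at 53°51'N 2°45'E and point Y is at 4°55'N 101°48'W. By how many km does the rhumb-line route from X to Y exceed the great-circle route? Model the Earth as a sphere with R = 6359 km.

529 km

Great circle: cos σ = sin φ₁ sin φ₂ + cos φ₁ cos φ₂ cos Δλ,  σ = 1.6493 rad → d_gc = 10488.0 km
Rhumb line: Δψ = -1.0338, q = Δφ/Δψ = 0.8261, d_rh = R√(Δφ²+q²Δλ²) = 11017.4 km
Excess = 11017.4 − 10488.0 = 529.4 ≈ 529 km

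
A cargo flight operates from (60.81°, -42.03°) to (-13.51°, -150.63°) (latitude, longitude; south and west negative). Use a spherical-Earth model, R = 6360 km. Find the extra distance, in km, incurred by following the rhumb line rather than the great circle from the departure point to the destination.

567 km

Great circle: cos σ = sin φ₁ sin φ₂ + cos φ₁ cos φ₂ cos Δλ,  σ = 1.9339 rad → d_gc = 12299.8 km
Rhumb line: Δψ = -1.5836, q = Δφ/Δψ = 0.8191, d_rh = R√(Δφ²+q²Δλ²) = 12867.0 km
Excess = 12867.0 − 12299.8 = 567.2 ≈ 567 km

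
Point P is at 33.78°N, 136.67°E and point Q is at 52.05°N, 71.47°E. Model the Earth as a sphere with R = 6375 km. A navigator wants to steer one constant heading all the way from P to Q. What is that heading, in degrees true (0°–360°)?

291.2°

Meridional parts: M(φ₁)=+0.6270, M(φ₂)=+1.0676 → ΔM = +0.4405;  Δλ = -1.1380 rad
tan C = Δλ / ΔM = -2.5830 → C = 291.16°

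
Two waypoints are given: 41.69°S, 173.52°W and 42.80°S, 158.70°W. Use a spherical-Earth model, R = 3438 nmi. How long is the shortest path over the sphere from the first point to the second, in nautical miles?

661 nmi

cos σ = sin φ₁ sin φ₂ + cos φ₁ cos φ₂ cos Δλ
      = sin(-41.69°)sin(-42.80°) + cos(-41.69°)cos(-42.80°)cos(14.82°) = 0.9816
σ = 11.013° → d = Rσ = 3438·0.19220 = 661 nmi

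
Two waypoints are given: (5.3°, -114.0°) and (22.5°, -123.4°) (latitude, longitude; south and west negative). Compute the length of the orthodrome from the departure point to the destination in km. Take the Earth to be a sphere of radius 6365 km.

2161 km

Haversine: a = sin²(Δφ/2)+cos φ₁ cos φ₂ sin²(Δλ/2) = 0.02854;  σ = 2·atan2(√a,√(1−a))
σ = 19.451° → d = Rσ = 6365·0.33949 = 2161 km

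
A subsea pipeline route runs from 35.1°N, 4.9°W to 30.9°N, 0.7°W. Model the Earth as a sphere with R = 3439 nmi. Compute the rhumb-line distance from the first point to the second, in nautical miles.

Δψ = ln[tan(π/4+φ₂/2)/tan(π/4+φ₁/2)] = -0.0874;  Δφ = -0.0733 rad,  Δλ = +0.0733 rad
q = Δφ/Δψ = 0.8383
d = R·√(Δφ² + q²Δλ²) = 3439·0.09565 = 329 nmi

329 nmi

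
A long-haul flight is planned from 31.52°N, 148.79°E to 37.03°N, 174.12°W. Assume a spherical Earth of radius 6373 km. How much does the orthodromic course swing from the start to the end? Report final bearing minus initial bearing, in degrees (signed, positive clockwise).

+21.4°

At departure: θ₁ = atan2(sin Δλ cos φ₂, cos φ₁ sin φ₂ − sin φ₁ cos φ₂ cos Δλ) = 69.45°
At arrival: θ₂ = atan2(sin Δλ cos φ₁, −cos φ₂ sin φ₁ + sin φ₂ cos φ₁ cos Δλ) = 90.87°
Δθ = θ₂ − θ₁ = +21.4°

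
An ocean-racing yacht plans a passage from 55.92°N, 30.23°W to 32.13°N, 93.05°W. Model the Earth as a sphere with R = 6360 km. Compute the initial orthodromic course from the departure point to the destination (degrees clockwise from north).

268.3°

θ = atan2( sin Δλ·cos φ₂ ,  cos φ₁ sin φ₂ − sin φ₁ cos φ₂ cos Δλ )
  = atan2(-0.7533, -0.0224) = 268.30°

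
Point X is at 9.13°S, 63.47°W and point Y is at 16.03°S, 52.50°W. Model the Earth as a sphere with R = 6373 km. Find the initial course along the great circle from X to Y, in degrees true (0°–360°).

123.9°

θ = atan2( sin Δλ·cos φ₂ ,  cos φ₁ sin φ₂ − sin φ₁ cos φ₂ cos Δλ )
  = atan2(+0.1829, -0.1229) = 123.90°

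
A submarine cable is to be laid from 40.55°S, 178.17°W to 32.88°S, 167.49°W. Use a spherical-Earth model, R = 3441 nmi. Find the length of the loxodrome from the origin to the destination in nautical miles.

690 nmi

Δψ = ln[tan(π/4+φ₂/2)/tan(π/4+φ₁/2)] = +0.1673;  Δφ = +0.1339 rad,  Δλ = +0.1864 rad
q = Δφ/Δψ = 0.8004
d = R·√(Δφ² + q²Δλ²) = 3441·0.20044 = 690 nmi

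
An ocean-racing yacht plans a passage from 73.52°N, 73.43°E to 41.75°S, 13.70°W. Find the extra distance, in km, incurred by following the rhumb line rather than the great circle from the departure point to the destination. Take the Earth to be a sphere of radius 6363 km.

332 km

Great circle: cos σ = sin φ₁ sin φ₂ + cos φ₁ cos φ₂ cos Δλ,  σ = 2.2497 rad → d_gc = 14314.75 km
Rhumb line: Δψ = -2.7356, q = Δφ/Δψ = 0.7354, d_rh = R√(Δφ²+q²Δλ²) = 14646.31 km
Excess = 14646.31 − 14314.75 = 331.56 ≈ 332 km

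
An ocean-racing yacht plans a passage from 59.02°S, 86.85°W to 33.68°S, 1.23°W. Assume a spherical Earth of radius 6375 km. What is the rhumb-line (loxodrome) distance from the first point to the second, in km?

6994 km

Δψ = ln[tan(π/4+φ₂/2)/tan(π/4+φ₁/2)] = +0.6583;  Δφ = +0.4423 rad,  Δλ = +1.4944 rad
q = Δφ/Δψ = 0.6718
d = R·√(Δφ² + q²Δλ²) = 6375·1.09703 = 6994 km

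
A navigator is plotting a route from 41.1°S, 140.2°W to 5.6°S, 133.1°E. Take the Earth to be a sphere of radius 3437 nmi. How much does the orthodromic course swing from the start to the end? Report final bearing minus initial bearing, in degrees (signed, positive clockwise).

At departure: θ₁ = atan2(sin Δλ cos φ₂, cos φ₁ sin φ₂ − sin φ₁ cos φ₂ cos Δλ) = 267.93°
At arrival: θ₂ = atan2(sin Δλ cos φ₁, −cos φ₂ sin φ₁ + sin φ₂ cos φ₁ cos Δλ) = 310.83°
Δθ = θ₂ − θ₁ = +42.9°

+42.9°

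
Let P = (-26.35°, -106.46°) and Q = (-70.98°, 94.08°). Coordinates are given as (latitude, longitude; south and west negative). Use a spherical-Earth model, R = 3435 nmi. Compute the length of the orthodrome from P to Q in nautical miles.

Haversine: a = sin²(Δφ/2)+cos φ₁ cos φ₂ sin²(Δλ/2) = 0.42693;  σ = 2·atan2(√a,√(1−a))
σ = 81.596° → d = Rσ = 3435·1.42412 = 4892 nmi

4892 nmi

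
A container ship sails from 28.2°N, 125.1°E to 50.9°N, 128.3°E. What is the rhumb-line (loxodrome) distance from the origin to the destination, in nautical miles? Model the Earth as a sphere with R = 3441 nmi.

Rhumb course C = atan2(Δλ, Δψ) with Δψ = ln[tan(π/4+φ₂/2)/tan(π/4+φ₁/2)] = +0.5220, Δλ = +0.0559 → C = 6.11°
d = R·|Δφ| / |cos C| = 3441·0.39619 / 0.99432 = 1371 nmi

1371 nmi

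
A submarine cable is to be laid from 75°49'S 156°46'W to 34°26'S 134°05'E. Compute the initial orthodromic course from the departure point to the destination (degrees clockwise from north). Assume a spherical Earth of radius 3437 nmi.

θ = atan2( sin Δλ·cos φ₂ ,  cos φ₁ sin φ₂ − sin φ₁ cos φ₂ cos Δλ )
  = atan2(-0.7708, +0.1461) = 280.73°

280.7°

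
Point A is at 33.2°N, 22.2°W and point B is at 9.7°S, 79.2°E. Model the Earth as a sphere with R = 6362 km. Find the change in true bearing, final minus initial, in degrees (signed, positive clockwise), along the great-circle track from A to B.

+29.9°

Initial bearing θ₁ = atan2(sin Δλ cos φ₂, cos φ₁ sin φ₂ − sin φ₁ cos φ₂ cos Δλ) = 92.03°
Final bearing θ₂ = (initial bearing from the destination back to the start) + 180° = 121.97°
Δθ = θ₂ − θ₁ = +29.9°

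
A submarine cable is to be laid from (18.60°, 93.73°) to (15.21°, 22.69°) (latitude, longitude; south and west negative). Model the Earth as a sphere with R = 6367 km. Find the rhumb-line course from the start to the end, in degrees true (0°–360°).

267.1°

Meridional parts: M(φ₁)=+0.3305, M(φ₂)=+0.2686 → ΔM = -0.0618;  Δλ = -1.2399 rad
tan C = Δλ / ΔM = +20.0468 → C = 267.14°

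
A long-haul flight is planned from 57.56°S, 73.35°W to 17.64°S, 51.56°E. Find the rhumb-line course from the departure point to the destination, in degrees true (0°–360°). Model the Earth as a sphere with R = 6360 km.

67.1°

Meridional parts: M(φ₁)=-1.2348, M(φ₂)=-0.3129 → ΔM = +0.9219;  Δλ = +2.1801 rad
tan C = Δλ / ΔM = +2.3648 → C = 67.08°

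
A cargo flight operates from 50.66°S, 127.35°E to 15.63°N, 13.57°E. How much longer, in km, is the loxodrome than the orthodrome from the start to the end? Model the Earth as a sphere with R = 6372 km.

Great circle: cos σ = sin φ₁ sin φ₂ + cos φ₁ cos φ₂ cos Δλ,  σ = 2.0426 rad → d_gc = 13015.73 km
Rhumb line: Δψ = +1.3050, q = Δφ/Δψ = 0.8866, d_rh = R√(Δφ²+q²Δλ²) = 13424.24 km
Excess = 13424.24 − 13015.73 = 408.51 ≈ 409 km

409 km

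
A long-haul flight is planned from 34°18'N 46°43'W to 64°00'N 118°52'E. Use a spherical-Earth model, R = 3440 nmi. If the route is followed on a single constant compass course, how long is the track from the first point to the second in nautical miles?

6475 nmi

Δψ = ln[tan(π/4+φ₂/2)/tan(π/4+φ₁/2)] = +0.8279;  Δφ = +0.5184 rad,  Δλ = +2.8900 rad
q = Δφ/Δψ = 0.6261
d = R·√(Δφ² + q²Δλ²) = 3440·1.88220 = 6475 nmi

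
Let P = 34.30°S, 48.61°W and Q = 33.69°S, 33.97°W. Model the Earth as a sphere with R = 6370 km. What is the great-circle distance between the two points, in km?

Haversine: a = sin²(Δφ/2)+cos φ₁ cos φ₂ sin²(Δλ/2) = 0.01119;  σ = 2·atan2(√a,√(1−a))
σ = 12.143° → d = Rσ = 6370·0.21193 = 1350 km

1350 km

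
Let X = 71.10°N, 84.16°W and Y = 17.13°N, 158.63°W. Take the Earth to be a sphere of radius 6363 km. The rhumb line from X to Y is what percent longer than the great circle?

Great circle: σ = 1.2009 rad → d_gc = Rσ = 7641.2 km
Rhumb: Δφ = -0.9420, Δλ = -1.2997, Δψ = -1.4896, q = Δφ/Δψ = 0.6324 → d_rh = R√(Δφ²+q²Δλ²) = 7954.6 km
Excess = (7954.6 − 7641.2) / 7641.2 = 313.4 / 7641.2 = 4.10% ≈ 4.1%

4.1%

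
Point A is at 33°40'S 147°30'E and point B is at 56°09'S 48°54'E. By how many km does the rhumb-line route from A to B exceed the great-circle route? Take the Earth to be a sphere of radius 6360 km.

Great circle: cos σ = sin φ₁ sin φ₂ + cos φ₁ cos φ₂ cos Δλ,  σ = 1.1690 rad → d_gc = 7434.8 km
Rhumb line: Δψ = -0.5651, q = Δφ/Δψ = 0.6944, d_rh = R√(Δφ²+q²Δλ²) = 7999.6 km
Excess = 7999.6 − 7434.8 = 564.8 ≈ 565 km

565 km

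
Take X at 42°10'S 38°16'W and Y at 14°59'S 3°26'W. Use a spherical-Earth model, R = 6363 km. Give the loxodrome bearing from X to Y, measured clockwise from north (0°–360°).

Δψ = ln[tan(π/4+φ₂/2)/tan(π/4+φ₁/2)] = +0.5485
Δλ = +0.6080 rad (taken the short way round)
course = atan2(Δλ, Δψ) = 47.94°

47.9°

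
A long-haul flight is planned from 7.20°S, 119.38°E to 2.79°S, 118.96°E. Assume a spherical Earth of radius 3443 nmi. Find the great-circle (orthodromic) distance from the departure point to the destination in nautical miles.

Haversine: a = sin²(Δφ/2)+cos φ₁ cos φ₂ sin²(Δλ/2) = 0.00149;  σ = 2·atan2(√a,√(1−a))
σ = 4.430° → d = Rσ = 3443·0.07731 = 266 nmi

266 nmi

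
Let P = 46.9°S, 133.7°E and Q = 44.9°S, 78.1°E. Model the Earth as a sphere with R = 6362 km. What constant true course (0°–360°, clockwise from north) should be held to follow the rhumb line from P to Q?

273.0°

Meridional parts: M(φ₁)=-0.9291, M(φ₂)=-0.8789 → ΔM = +0.0502;  Δλ = -0.9704 rad
tan C = Δλ / ΔM = -19.3433 → C = 272.96°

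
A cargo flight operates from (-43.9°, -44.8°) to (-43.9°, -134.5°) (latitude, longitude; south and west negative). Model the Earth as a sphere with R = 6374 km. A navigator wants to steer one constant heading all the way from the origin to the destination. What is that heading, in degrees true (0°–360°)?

Δψ = ln[tan(π/4+φ₂/2)/tan(π/4+φ₁/2)] = +0.0000
Δλ = -1.5656 rad (taken the short way round)
course = atan2(Δλ, Δψ) = 270.00°

270.0°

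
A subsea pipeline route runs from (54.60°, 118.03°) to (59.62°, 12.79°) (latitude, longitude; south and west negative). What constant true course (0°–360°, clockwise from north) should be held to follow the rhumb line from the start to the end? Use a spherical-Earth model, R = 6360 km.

Δψ = ln[tan(π/4+φ₂/2)/tan(π/4+φ₁/2)] = +0.1616
Δλ = -1.8368 rad (taken the short way round)
course = atan2(Δλ, Δψ) = 275.03°

275.0°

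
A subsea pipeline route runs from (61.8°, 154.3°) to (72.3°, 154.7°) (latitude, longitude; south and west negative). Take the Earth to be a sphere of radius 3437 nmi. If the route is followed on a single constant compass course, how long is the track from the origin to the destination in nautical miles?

630 nmi

Δψ = ln[tan(π/4+φ₂/2)/tan(π/4+φ₁/2)] = +0.4782;  Δφ = +0.1833 rad,  Δλ = +0.0070 rad
q = Δφ/Δψ = 0.3832
d = R·√(Δφ² + q²Δλ²) = 3437·0.18328 = 630 nmi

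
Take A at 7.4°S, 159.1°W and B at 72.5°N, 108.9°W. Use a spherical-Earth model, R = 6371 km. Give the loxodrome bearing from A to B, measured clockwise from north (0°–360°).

Meridional parts: M(φ₁)=-0.1295, M(φ₂)=+1.8714 → ΔM = +2.0009;  Δλ = +0.8762 rad
tan C = Δλ / ΔM = +0.4379 → C = 23.65°

23.6°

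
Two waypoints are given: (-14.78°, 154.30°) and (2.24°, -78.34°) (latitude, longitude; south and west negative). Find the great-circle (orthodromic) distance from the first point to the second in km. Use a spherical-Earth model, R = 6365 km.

cos σ = sin φ₁ sin φ₂ + cos φ₁ cos φ₂ cos Δλ
      = sin(-14.78°)sin(2.24°) + cos(-14.78°)cos(2.24°)cos(127.36°) = -0.5963
σ = 126.603° → d = Rσ = 6365·2.20964 = 14064 km

14064 km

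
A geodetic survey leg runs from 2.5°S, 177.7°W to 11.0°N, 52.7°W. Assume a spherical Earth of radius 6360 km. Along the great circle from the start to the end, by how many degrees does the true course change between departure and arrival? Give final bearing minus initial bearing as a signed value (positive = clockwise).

Initial bearing θ₁ = atan2(sin Δλ cos φ₂, cos φ₁ sin φ₂ − sin φ₁ cos φ₂ cos Δλ) = 78.33°
Final bearing θ₂ = (initial bearing from the destination back to the start) + 180° = 94.65°
Δθ = θ₂ − θ₁ = +16.3°

+16.3°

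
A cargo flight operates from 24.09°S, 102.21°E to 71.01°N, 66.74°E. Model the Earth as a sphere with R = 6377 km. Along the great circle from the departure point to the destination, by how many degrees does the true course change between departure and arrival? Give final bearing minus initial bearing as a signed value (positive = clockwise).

-21.4°

Initial bearing θ₁ = atan2(sin Δλ cos φ₂, cos φ₁ sin φ₂ − sin φ₁ cos φ₂ cos Δλ) = 349.00°
Final bearing θ₂ = (initial bearing from the destination back to the start) + 180° = 327.63°
Δθ = θ₂ − θ₁ = -21.4°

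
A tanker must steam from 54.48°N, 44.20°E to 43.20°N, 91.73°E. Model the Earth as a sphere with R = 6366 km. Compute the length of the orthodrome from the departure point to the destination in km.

Haversine: a = sin²(Δφ/2)+cos φ₁ cos φ₂ sin²(Δλ/2) = 0.07844;  σ = 2·atan2(√a,√(1−a))
σ = 32.528° → d = Rσ = 6366·0.56773 = 3614 km

3614 km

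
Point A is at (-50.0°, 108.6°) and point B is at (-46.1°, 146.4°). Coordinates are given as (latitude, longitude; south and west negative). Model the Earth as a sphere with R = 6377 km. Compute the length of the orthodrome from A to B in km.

2815 km

cos σ = sin φ₁ sin φ₂ + cos φ₁ cos φ₂ cos Δλ
      = sin(-50.00°)sin(-46.10°) + cos(-50.00°)cos(-46.10°)cos(37.80°) = 0.9042
σ = 25.290° → d = Rσ = 6377·0.44140 = 2815 km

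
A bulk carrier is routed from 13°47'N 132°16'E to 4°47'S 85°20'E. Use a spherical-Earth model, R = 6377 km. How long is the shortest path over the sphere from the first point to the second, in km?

Haversine: a = sin²(Δφ/2)+cos φ₁ cos φ₂ sin²(Δλ/2) = 0.17950;  σ = 2·atan2(√a,√(1−a))
σ = 50.133° → d = Rσ = 6377·0.87499 = 5580 km

5580 km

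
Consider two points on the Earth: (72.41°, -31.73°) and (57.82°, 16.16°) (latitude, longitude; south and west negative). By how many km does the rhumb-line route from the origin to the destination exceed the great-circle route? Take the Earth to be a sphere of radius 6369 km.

Great circle: cos σ = sin φ₁ sin φ₂ + cos φ₁ cos φ₂ cos Δλ,  σ = 0.4160 rad → d_gc = 2649.2 km
Rhumb line: Δψ = -0.6229, q = Δφ/Δψ = 0.4088, d_rh = R√(Δφ²+q²Δλ²) = 2714.1 km
Excess = 2714.1 − 2649.2 = 64.9 ≈ 65 km

65 km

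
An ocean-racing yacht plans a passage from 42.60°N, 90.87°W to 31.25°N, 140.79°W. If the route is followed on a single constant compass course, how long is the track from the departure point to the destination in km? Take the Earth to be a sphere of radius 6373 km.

4600 km

Rhumb course C = atan2(Δλ, Δψ) with Δψ = ln[tan(π/4+φ₂/2)/tan(π/4+φ₁/2)] = -0.2487, Δλ = -0.8713 → C = 254.07°
d = R·|Δφ| / |cos C| = 6373·0.19809 / 0.27445 = 4600 km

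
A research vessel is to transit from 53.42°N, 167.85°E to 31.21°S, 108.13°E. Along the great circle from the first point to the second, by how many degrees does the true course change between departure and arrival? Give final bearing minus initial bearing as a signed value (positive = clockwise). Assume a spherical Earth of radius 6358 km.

-17.0°

Initial bearing θ₁ = atan2(sin Δλ cos φ₂, cos φ₁ sin φ₂ − sin φ₁ cos φ₂ cos Δλ) = 228.43°
Final bearing θ₂ = (initial bearing from the destination back to the start) + 180° = 211.42°
Δθ = θ₂ − θ₁ = -17.0°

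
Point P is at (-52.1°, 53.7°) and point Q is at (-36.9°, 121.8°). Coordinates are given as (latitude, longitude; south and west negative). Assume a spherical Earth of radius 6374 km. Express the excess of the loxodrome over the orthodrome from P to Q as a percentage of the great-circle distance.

3.2%

Great circle: σ = 0.8540 rad → d_gc = Rσ = 5443.1 km
Rhumb: Δφ = +0.2653, Δλ = +1.1886, Δψ = +0.3752, q = Δφ/Δψ = 0.7071 → d_rh = R√(Δφ²+q²Δλ²) = 5617.3 km
Excess = (5617.3 − 5443.1) / 5443.1 = 174.2 / 5443.1 = 3.20% ≈ 3.2%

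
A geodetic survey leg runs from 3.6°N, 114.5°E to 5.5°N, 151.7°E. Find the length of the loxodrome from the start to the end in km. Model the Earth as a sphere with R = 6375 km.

Δψ = ln[tan(π/4+φ₂/2)/tan(π/4+φ₁/2)] = +0.0333;  Δφ = +0.0332 rad,  Δλ = +0.6493 rad
q = Δφ/Δψ = 0.9968
d = R·√(Δφ² + q²Δλ²) = 6375·0.64804 = 4131 km

4131 km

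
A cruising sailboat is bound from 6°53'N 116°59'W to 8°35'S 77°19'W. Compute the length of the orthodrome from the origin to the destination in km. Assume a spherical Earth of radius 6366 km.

4717 km

cos σ = sin φ₁ sin φ₂ + cos φ₁ cos φ₂ cos Δλ
      = sin(6.88°)sin(-8.58°) + cos(6.88°)cos(-8.58°)cos(39.67°) = 0.7378
σ = 42.458° → d = Rσ = 6366·0.74103 = 4717 km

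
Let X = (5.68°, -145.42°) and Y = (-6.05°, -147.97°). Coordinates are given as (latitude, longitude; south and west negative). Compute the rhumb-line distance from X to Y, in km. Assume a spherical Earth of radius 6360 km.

Rhumb course C = atan2(Δλ, Δψ) with Δψ = ln[tan(π/4+φ₂/2)/tan(π/4+φ₁/2)] = -0.2051, Δλ = -0.0445 → C = 192.24°
d = R·|Δφ| / |cos C| = 6360·0.20473 / 0.97725 = 1332 km

1332 km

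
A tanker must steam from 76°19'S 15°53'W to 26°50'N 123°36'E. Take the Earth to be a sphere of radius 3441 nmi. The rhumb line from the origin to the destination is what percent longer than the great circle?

11.3%

Great circle: σ = 2.2131 rad → d_gc = Rσ = 7615.3 nmi
Rhumb: Δφ = +1.8003, Δλ = +2.4344, Δψ = +2.6069, q = Δφ/Δψ = 0.6906 → d_rh = R√(Δφ²+q²Δλ²) = 8476.1 nmi
Excess = (8476.1 − 7615.3) / 7615.3 = 860.8 / 7615.3 = 11.30% ≈ 11.3%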